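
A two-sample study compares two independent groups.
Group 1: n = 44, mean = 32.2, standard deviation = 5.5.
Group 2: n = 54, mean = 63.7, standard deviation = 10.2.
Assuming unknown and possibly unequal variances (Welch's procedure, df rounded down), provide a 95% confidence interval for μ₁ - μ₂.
(-34.72, -28.28)

Difference: x̄₁ - x̄₂ = -31.50
SE = √(s₁²/n₁ + s₂²/n₂) = √(5.5²/44 + 10.2²/54) = 1.6168
df = 84.34 → 84 (Welch–Satterthwaite, rounded down)
t* = 1.989

CI: -31.50 ± 1.989 · 1.6168 = -31.50 ± 3.22 = (-34.72, -28.28)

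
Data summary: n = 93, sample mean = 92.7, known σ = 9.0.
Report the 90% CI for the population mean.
(91.16, 94.24)

z-interval (σ known):
z* = 1.645 for 90% confidence

Margin of error = z* · σ/√n = 1.645 · 9.0/√93 = 1.54

CI: (92.7 - 1.54, 92.7 + 1.54) = (91.16, 94.24)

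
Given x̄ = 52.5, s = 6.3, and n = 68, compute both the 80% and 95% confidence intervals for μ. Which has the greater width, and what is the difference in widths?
95% CI is wider by 1.07

df = 67
80% CI: t* = 1.294, (51.51, 53.49), width = 2 · t* · s/√n = 1.98
95% CI: t* = 1.996, (50.98, 54.02), width = 2 · t* · s/√n = 3.05

The 95% CI is wider by 3.05 - 1.98 = 1.07.
Higher confidence requires a wider interval.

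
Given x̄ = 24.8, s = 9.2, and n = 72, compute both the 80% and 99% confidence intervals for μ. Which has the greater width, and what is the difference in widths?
99% CI is wider by 2.93

df = 71
80% CI: t* = 1.294, (23.40, 26.20), width = 2 · t* · s/√n = 2.81
99% CI: t* = 2.647, (21.93, 27.67), width = 2 · t* · s/√n = 5.74

The 99% CI is wider by 5.74 - 2.81 = 2.93.
Higher confidence requires a wider interval.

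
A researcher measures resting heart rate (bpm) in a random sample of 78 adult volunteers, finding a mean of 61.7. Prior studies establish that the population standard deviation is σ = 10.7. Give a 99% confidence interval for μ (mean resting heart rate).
(58.58, 64.82)

z-interval (σ known):
z* = 2.576 for 99% confidence

Margin of error = z* · σ/√n = 2.576 · 10.7/√78 = 3.12

CI: (61.7 - 3.12, 61.7 + 3.12) = (58.58, 64.82)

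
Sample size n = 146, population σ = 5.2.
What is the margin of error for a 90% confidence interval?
Margin of error = 0.71

Margin of error = z* · σ/√n
= 1.645 · 5.2/√146
= 1.645 · 5.2/12.0830
= 0.71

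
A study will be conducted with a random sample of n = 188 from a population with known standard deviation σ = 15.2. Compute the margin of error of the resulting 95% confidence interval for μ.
Margin of error = 2.17

Margin of error = z* · σ/√n
= 1.960 · 15.2/√188
= 1.960 · 15.2/13.7113
= 2.17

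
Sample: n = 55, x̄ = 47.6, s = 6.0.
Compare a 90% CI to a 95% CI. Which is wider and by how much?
95% CI is wider by 0.53

df = 54
90% CI: t* = 1.674, (46.25, 48.95), width = 2 · t* · s/√n = 2.71
95% CI: t* = 2.005, (45.98, 49.22), width = 2 · t* · s/√n = 3.24

The 95% CI is wider by 3.24 - 2.71 = 0.53.
Higher confidence requires a wider interval.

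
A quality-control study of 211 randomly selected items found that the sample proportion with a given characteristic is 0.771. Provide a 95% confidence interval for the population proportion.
(0.714, 0.828)

Proportion CI:
SE = √(p̂(1-p̂)/n) = √(0.771 · 0.229 / 211) = 0.02893

z* = 1.960
Margin = z* · SE = 1.960 · 0.02893 = 0.0567

CI: 0.771 ± 0.0567 = (0.714, 0.828)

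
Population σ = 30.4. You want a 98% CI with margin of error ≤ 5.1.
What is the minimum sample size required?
n ≥ 193

For margin E ≤ 5.1:
n ≥ (z* · σ / E)²
n ≥ (2.326 · 30.4 / 5.1)²
n ≥ 192.23

Minimum n = 193 (rounding up)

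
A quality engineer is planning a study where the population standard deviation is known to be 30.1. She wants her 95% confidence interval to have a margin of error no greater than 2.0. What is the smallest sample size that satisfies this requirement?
n ≥ 871

For margin E ≤ 2.0:
n ≥ (z* · σ / E)²
n ≥ (1.960 · 30.1 / 2.0)²
n ≥ 870.13

Minimum n = 871 (rounding up)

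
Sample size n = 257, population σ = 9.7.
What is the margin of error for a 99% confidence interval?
Margin of error = 1.56

Margin of error = z* · σ/√n
= 2.576 · 9.7/√257
= 2.576 · 9.7/16.0312
= 1.56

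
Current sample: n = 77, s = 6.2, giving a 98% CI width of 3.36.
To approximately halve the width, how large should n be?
n ≈ 308

CI width ∝ 1/√n
To reduce width by factor 2, need √n to grow by 2 → need 2² = 4 times as many samples.

Current: n = 77, width = 3.36
New: n = 308, width ≈ 1.65

Width reduced by factor of 3.36/1.65 = 2.04.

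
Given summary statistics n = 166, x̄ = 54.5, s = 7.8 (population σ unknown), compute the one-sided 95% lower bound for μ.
μ ≥ 53.50

Lower bound (one-sided):
t* = 1.654 (one-sided for 95%)
Lower bound = x̄ - t* · s/√n = 54.5 - 1.654 · 7.8/√166 = 53.50

We are 95% confident that μ ≥ 53.50.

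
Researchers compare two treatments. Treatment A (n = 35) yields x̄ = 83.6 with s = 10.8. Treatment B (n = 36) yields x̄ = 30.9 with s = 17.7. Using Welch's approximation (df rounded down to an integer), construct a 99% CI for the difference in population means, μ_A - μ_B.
(43.46, 61.94)

Difference: x̄₁ - x̄₂ = 52.70
SE = √(s₁²/n₁ + s₂²/n₂) = √(10.8²/35 + 17.7²/36) = 3.4692
df = 58.16 → 58 (Welch–Satterthwaite, rounded down)
t* = 2.663

CI: 52.70 ± 2.663 · 3.4692 = 52.70 ± 9.24 = (43.46, 61.94)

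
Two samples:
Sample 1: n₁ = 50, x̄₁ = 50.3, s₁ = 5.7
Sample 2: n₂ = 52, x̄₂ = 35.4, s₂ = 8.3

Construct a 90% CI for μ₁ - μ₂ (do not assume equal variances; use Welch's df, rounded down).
(12.56, 17.24)

Difference: x̄₁ - x̄₂ = 14.90
SE = √(s₁²/n₁ + s₂²/n₂) = √(5.7²/50 + 8.3²/52) = 1.4052
df = 90.61 → 90 (Welch–Satterthwaite, rounded down)
t* = 1.662

CI: 14.90 ± 1.662 · 1.4052 = 14.90 ± 2.34 = (12.56, 17.24)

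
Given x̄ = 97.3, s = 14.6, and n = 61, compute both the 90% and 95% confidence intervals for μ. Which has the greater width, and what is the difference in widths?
95% CI is wider by 1.23

df = 60
90% CI: t* = 1.671, (94.18, 100.42), width = 2 · t* · s/√n = 6.25
95% CI: t* = 2.000, (93.56, 101.04), width = 2 · t* · s/√n = 7.48

The 95% CI is wider by 7.48 - 6.25 = 1.23.
Higher confidence requires a wider interval.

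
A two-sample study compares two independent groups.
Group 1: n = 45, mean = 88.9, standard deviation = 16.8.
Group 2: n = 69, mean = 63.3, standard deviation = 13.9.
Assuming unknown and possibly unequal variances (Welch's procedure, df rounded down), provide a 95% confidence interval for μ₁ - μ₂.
(19.61, 31.59)

Difference: x̄₁ - x̄₂ = 25.60
SE = √(s₁²/n₁ + s₂²/n₂) = √(16.8²/45 + 13.9²/69) = 3.0120
df = 81.54 → 81 (Welch–Satterthwaite, rounded down)
t* = 1.990

CI: 25.60 ± 1.990 · 3.0120 = 25.60 ± 5.99 = (19.61, 31.59)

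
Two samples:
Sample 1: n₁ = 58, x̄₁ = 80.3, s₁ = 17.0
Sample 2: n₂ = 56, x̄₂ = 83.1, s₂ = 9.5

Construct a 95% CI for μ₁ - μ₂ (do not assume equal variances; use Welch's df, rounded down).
(-7.90, 2.30)

Difference: x̄₁ - x̄₂ = -2.80
SE = √(s₁²/n₁ + s₂²/n₂) = √(17.0²/58 + 9.5²/56) = 2.5679
df = 90.07 → 90 (Welch–Satterthwaite, rounded down)
t* = 1.987

CI: -2.80 ± 1.987 · 2.5679 = -2.80 ± 5.10 = (-7.90, 2.30)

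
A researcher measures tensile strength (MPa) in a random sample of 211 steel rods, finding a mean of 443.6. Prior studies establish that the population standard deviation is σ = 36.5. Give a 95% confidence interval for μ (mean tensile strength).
(438.67, 448.53)

z-interval (σ known):
z* = 1.960 for 95% confidence

Margin of error = z* · σ/√n = 1.960 · 36.5/√211 = 4.93

CI: (443.6 - 4.93, 443.6 + 4.93) = (438.67, 448.53)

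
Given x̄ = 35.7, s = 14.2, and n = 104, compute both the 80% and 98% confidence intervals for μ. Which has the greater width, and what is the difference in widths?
98% CI is wider by 2.99

df = 103
80% CI: t* = 1.290, (33.90, 37.50), width = 2 · t* · s/√n = 3.59
98% CI: t* = 2.363, (32.41, 38.99), width = 2 · t* · s/√n = 6.58

The 98% CI is wider by 6.58 - 3.59 = 2.99.
Higher confidence requires a wider interval.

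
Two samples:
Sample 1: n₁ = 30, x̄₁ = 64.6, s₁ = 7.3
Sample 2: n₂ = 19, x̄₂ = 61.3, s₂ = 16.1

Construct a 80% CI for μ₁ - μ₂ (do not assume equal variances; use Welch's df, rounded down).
(-1.89, 8.49)

Difference: x̄₁ - x̄₂ = 3.30
SE = √(s₁²/n₁ + s₂²/n₂) = √(7.3²/30 + 16.1²/19) = 3.9267
df = 22.75 → 22 (Welch–Satterthwaite, rounded down)
t* = 1.321

CI: 3.30 ± 1.321 · 3.9267 = 3.30 ± 5.19 = (-1.89, 8.49)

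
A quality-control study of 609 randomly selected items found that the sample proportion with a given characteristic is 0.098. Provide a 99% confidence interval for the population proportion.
(0.067, 0.129)

Proportion CI:
SE = √(p̂(1-p̂)/n) = √(0.098 · 0.902 / 609) = 0.01205

z* = 2.576
Margin = z* · SE = 2.576 · 0.01205 = 0.0310

CI: 0.098 ± 0.0310 = (0.067, 0.129)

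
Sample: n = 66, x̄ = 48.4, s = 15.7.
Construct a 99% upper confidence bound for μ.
μ ≤ 53.01

Upper bound (one-sided):
t* = 2.385 (one-sided for 99%)
Upper bound = x̄ + t* · s/√n = 48.4 + 2.385 · 15.7/√66 = 53.01

We are 99% confident that μ ≤ 53.01.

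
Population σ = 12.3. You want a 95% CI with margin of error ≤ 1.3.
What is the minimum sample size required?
n ≥ 344

For margin E ≤ 1.3:
n ≥ (z* · σ / E)²
n ≥ (1.960 · 12.3 / 1.3)²
n ≥ 343.90

Minimum n = 344 (rounding up)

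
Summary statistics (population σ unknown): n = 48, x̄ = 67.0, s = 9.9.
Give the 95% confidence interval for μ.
(64.12, 69.88)

t-interval (σ unknown):
df = n - 1 = 47
t* = 2.012 for 95% confidence

Margin of error = t* · s/√n = 2.012 · 9.9/√48 = 2.88

CI: (64.12, 69.88)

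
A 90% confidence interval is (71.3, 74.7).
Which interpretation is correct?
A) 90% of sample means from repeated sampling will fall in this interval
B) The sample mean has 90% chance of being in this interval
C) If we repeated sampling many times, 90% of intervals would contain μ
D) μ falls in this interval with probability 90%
C

A) Wrong — coverage applies to intervals containing μ, not to future x̄ values.
B) Wrong — x̄ is observed and sits in the interval by construction.
C) Correct — this is the frequentist long-run coverage interpretation.
D) Wrong — μ is fixed; the randomness lives in the interval, not in μ.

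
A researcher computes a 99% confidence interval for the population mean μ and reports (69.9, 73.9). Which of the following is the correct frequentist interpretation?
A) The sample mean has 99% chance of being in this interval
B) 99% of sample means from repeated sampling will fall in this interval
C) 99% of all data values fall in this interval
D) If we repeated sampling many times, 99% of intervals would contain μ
D

A) Wrong — x̄ is observed and sits in the interval by construction.
B) Wrong — coverage applies to intervals containing μ, not to future x̄ values.
C) Wrong — a CI is about the parameter μ, not individual data values.
D) Correct — this is the frequentist long-run coverage interpretation.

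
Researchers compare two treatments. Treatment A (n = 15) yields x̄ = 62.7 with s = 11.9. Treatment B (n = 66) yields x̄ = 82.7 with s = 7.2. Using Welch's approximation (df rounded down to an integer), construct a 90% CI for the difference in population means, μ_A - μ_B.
(-25.58, -14.42)

Difference: x̄₁ - x̄₂ = -20.00
SE = √(s₁²/n₁ + s₂²/n₂) = √(11.9²/15 + 7.2²/66) = 3.1978
df = 16.40 → 16 (Welch–Satterthwaite, rounded down)
t* = 1.746

CI: -20.00 ± 1.746 · 3.1978 = -20.00 ± 5.58 = (-25.58, -14.42)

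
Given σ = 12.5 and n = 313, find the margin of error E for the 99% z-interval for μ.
Margin of error = 1.82

Margin of error = z* · σ/√n
= 2.576 · 12.5/√313
= 2.576 · 12.5/17.6918
= 1.82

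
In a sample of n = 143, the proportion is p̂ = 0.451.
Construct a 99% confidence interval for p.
(0.344, 0.558)

Proportion CI:
SE = √(p̂(1-p̂)/n) = √(0.451 · 0.549 / 143) = 0.04161

z* = 2.576
Margin = z* · SE = 2.576 · 0.04161 = 0.1072

CI: 0.451 ± 0.1072 = (0.344, 0.558)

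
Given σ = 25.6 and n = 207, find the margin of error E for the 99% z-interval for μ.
Margin of error = 4.58

Margin of error = z* · σ/√n
= 2.576 · 25.6/√207
= 2.576 · 25.6/14.3875
= 4.58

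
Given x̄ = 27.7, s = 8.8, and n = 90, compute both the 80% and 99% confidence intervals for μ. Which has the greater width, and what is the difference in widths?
99% CI is wider by 2.48

df = 89
80% CI: t* = 1.291, (26.50, 28.90), width = 2 · t* · s/√n = 2.40
99% CI: t* = 2.632, (25.26, 30.14), width = 2 · t* · s/√n = 4.88

The 99% CI is wider by 4.88 - 2.40 = 2.48.
Higher confidence requires a wider interval.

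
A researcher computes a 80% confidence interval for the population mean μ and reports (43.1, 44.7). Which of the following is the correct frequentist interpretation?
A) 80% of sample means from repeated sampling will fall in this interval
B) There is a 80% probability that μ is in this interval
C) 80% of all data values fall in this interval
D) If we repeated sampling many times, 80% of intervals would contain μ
D

A) Wrong — coverage applies to intervals containing μ, not to future x̄ values.
B) Wrong — μ is fixed; the randomness lives in the interval, not in μ.
C) Wrong — a CI is about the parameter μ, not individual data values.
D) Correct — this is the frequentist long-run coverage interpretation.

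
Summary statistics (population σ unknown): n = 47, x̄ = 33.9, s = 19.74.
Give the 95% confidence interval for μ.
(28.10, 39.70)

t-interval (σ unknown):
df = n - 1 = 46
t* = 2.013 for 95% confidence

Margin of error = t* · s/√n = 2.013 · 19.74/√47 = 5.80

CI: (28.10, 39.70)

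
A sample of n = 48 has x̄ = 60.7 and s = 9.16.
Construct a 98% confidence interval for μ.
(57.52, 63.88)

t-interval (σ unknown):
df = n - 1 = 47
t* = 2.408 for 98% confidence

Margin of error = t* · s/√n = 2.408 · 9.16/√48 = 3.18

CI: (57.52, 63.88)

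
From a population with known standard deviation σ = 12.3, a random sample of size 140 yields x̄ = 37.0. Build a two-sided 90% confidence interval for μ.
(35.29, 38.71)

z-interval (σ known):
z* = 1.645 for 90% confidence

Margin of error = z* · σ/√n = 1.645 · 12.3/√140 = 1.71

CI: (37.0 - 1.71, 37.0 + 1.71) = (35.29, 38.71)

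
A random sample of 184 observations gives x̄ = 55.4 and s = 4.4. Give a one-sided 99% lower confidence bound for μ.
μ ≥ 54.64

Lower bound (one-sided):
t* = 2.347 (one-sided for 99%)
Lower bound = x̄ - t* · s/√n = 55.4 - 2.347 · 4.4/√184 = 54.64

We are 99% confident that μ ≥ 54.64.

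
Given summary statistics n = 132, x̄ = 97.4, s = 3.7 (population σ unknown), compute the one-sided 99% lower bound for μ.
μ ≥ 96.64

Lower bound (one-sided):
t* = 2.355 (one-sided for 99%)
Lower bound = x̄ - t* · s/√n = 97.4 - 2.355 · 3.7/√132 = 96.64

We are 99% confident that μ ≥ 96.64.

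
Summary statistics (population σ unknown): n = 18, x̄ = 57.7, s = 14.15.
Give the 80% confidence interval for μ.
(53.25, 62.15)

t-interval (σ unknown):
df = n - 1 = 17
t* = 1.333 for 80% confidence

Margin of error = t* · s/√n = 1.333 · 14.15/√18 = 4.45

CI: (53.25, 62.15)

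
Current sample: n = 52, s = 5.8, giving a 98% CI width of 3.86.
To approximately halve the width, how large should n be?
n ≈ 208

CI width ∝ 1/√n
To reduce width by factor 2, need √n to grow by 2 → need 2² = 4 times as many samples.

Current: n = 52, width = 3.86
New: n = 208, width ≈ 1.89

Width reduced by factor of 3.86/1.89 = 2.04.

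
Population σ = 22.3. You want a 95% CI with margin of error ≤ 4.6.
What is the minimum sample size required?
n ≥ 91

For margin E ≤ 4.6:
n ≥ (z* · σ / E)²
n ≥ (1.960 · 22.3 / 4.6)²
n ≥ 90.28

Minimum n = 91 (rounding up)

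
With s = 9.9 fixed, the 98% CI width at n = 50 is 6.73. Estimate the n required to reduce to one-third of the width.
n ≈ 450

CI width ∝ 1/√n
To reduce width by factor 3, need √n to grow by 3 → need 3² = 9 times as many samples.

Current: n = 50, width = 6.73
New: n = 450, width ≈ 2.18

Width reduced by factor of 6.73/2.18 = 3.09.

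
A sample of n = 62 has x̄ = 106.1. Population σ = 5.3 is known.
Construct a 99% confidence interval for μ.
(104.37, 107.83)

z-interval (σ known):
z* = 2.576 for 99% confidence

Margin of error = z* · σ/√n = 2.576 · 5.3/√62 = 1.73

CI: (106.1 - 1.73, 106.1 + 1.73) = (104.37, 107.83)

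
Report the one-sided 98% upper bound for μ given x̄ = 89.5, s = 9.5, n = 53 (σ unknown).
μ ≤ 92.25

Upper bound (one-sided):
t* = 2.107 (one-sided for 98%)
Upper bound = x̄ + t* · s/√n = 89.5 + 2.107 · 9.5/√53 = 92.25

We are 98% confident that μ ≤ 92.25.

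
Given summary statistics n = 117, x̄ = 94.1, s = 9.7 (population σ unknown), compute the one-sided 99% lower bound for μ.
μ ≥ 91.98

Lower bound (one-sided):
t* = 2.359 (one-sided for 99%)
Lower bound = x̄ - t* · s/√n = 94.1 - 2.359 · 9.7/√117 = 91.98

We are 99% confident that μ ≥ 91.98.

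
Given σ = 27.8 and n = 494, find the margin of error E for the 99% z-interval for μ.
Margin of error = 3.22

Margin of error = z* · σ/√n
= 2.576 · 27.8/√494
= 2.576 · 27.8/22.2261
= 3.22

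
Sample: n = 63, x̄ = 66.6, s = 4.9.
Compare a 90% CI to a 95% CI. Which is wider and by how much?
95% CI is wider by 0.41

df = 62
90% CI: t* = 1.670, (65.57, 67.63), width = 2 · t* · s/√n = 2.06
95% CI: t* = 1.999, (65.37, 67.83), width = 2 · t* · s/√n = 2.47

The 95% CI is wider by 2.47 - 2.06 = 0.41.
Higher confidence requires a wider interval.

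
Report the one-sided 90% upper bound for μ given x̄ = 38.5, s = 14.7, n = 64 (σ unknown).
μ ≤ 40.88

Upper bound (one-sided):
t* = 1.295 (one-sided for 90%)
Upper bound = x̄ + t* · s/√n = 38.5 + 1.295 · 14.7/√64 = 40.88

We are 90% confident that μ ≤ 40.88.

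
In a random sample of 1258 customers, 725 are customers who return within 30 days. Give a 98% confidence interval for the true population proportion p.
(0.544, 0.609)

Proportion CI:
p̂ = 725/1258 = 0.57631
SE = √(p̂(1-p̂)/n) = √(0.57631 · 0.42369 / 1258) = 0.01393

z* = 2.326
Margin = z* · SE = 2.326 · 0.01393 = 0.0324

CI: 0.57631 ± 0.0324 = (0.544, 0.609)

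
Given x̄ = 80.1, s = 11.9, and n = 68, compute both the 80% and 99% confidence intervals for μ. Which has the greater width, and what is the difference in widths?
99% CI is wider by 3.92

df = 67
80% CI: t* = 1.294, (78.23, 81.97), width = 2 · t* · s/√n = 3.73
99% CI: t* = 2.651, (76.27, 83.93), width = 2 · t* · s/√n = 7.65

The 99% CI is wider by 7.65 - 3.73 = 3.92.
Higher confidence requires a wider interval.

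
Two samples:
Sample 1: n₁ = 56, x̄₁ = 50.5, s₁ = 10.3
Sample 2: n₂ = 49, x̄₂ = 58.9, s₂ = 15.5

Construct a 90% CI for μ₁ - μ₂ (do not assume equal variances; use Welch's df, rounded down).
(-12.74, -4.06)

Difference: x̄₁ - x̄₂ = -8.40
SE = √(s₁²/n₁ + s₂²/n₂) = √(10.3²/56 + 15.5²/49) = 2.6072
df = 81.62 → 81 (Welch–Satterthwaite, rounded down)
t* = 1.664

CI: -8.40 ± 1.664 · 2.6072 = -8.40 ± 4.34 = (-12.74, -4.06)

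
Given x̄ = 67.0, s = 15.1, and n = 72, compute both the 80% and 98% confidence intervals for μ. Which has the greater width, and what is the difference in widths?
98% CI is wider by 3.86

df = 71
80% CI: t* = 1.294, (64.70, 69.30), width = 2 · t* · s/√n = 4.61
98% CI: t* = 2.380, (62.76, 71.24), width = 2 · t* · s/√n = 8.47

The 98% CI is wider by 8.47 - 4.61 = 3.86.
Higher confidence requires a wider interval.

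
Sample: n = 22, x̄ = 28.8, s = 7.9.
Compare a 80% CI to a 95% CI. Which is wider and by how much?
95% CI is wider by 2.55

df = 21
80% CI: t* = 1.323, (26.57, 31.03), width = 2 · t* · s/√n = 4.46
95% CI: t* = 2.080, (25.30, 32.30), width = 2 · t* · s/√n = 7.01

The 95% CI is wider by 7.01 - 4.46 = 2.55.
Higher confidence requires a wider interval.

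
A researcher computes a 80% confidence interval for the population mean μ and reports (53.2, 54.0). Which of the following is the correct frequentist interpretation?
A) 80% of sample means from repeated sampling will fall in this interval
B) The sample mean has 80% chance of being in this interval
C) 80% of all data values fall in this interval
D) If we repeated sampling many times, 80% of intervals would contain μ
D

A) Wrong — coverage applies to intervals containing μ, not to future x̄ values.
B) Wrong — x̄ is observed and sits in the interval by construction.
C) Wrong — a CI is about the parameter μ, not individual data values.
D) Correct — this is the frequentist long-run coverage interpretation.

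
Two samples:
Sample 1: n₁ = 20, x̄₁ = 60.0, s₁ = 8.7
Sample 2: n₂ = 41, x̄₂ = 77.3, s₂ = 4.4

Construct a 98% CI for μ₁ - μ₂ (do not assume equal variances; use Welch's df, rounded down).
(-22.46, -12.14)

Difference: x̄₁ - x̄₂ = -17.30
SE = √(s₁²/n₁ + s₂²/n₂) = √(8.7²/20 + 4.4²/41) = 2.0632
df = 23.86 → 23 (Welch–Satterthwaite, rounded down)
t* = 2.500

CI: -17.30 ± 2.500 · 2.0632 = -17.30 ± 5.16 = (-22.46, -12.14)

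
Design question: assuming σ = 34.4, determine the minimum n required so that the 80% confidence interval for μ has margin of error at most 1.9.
n ≥ 539

For margin E ≤ 1.9:
n ≥ (z* · σ / E)²
n ≥ (1.282 · 34.4 / 1.9)²
n ≥ 538.75

Minimum n = 539 (rounding up)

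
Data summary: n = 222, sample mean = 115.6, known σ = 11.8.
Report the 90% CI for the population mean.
(114.30, 116.90)

z-interval (σ known):
z* = 1.645 for 90% confidence

Margin of error = z* · σ/√n = 1.645 · 11.8/√222 = 1.30

CI: (115.6 - 1.30, 115.6 + 1.30) = (114.30, 116.90)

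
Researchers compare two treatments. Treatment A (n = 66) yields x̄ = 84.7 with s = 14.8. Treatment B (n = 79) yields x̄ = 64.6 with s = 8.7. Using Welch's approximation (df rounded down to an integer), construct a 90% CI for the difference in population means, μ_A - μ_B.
(16.67, 23.53)

Difference: x̄₁ - x̄₂ = 20.10
SE = √(s₁²/n₁ + s₂²/n₂) = √(14.8²/66 + 8.7²/79) = 2.0681
df = 100.94 → 100 (Welch–Satterthwaite, rounded down)
t* = 1.660

CI: 20.10 ± 1.660 · 2.0681 = 20.10 ± 3.43 = (16.67, 23.53)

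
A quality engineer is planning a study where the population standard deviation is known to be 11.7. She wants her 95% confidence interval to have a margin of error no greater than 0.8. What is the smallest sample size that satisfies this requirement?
n ≥ 822

For margin E ≤ 0.8:
n ≥ (z* · σ / E)²
n ≥ (1.960 · 11.7 / 0.8)²
n ≥ 821.68

Minimum n = 822 (rounding up)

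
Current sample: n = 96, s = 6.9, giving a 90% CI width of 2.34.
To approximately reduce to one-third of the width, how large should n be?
n ≈ 864

CI width ∝ 1/√n
To reduce width by factor 3, need √n to grow by 3 → need 3² = 9 times as many samples.

Current: n = 96, width = 2.34
New: n = 864, width ≈ 0.77

Width reduced by factor of 2.34/0.77 = 3.04.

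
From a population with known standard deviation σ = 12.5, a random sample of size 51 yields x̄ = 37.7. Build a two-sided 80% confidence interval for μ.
(35.46, 39.94)

z-interval (σ known):
z* = 1.282 for 80% confidence

Margin of error = z* · σ/√n = 1.282 · 12.5/√51 = 2.24

CI: (37.7 - 2.24, 37.7 + 2.24) = (35.46, 39.94)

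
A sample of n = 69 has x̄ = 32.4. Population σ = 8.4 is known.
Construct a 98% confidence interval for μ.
(30.05, 34.75)

z-interval (σ known):
z* = 2.326 for 98% confidence

Margin of error = z* · σ/√n = 2.326 · 8.4/√69 = 2.35

CI: (32.4 - 2.35, 32.4 + 2.35) = (30.05, 34.75)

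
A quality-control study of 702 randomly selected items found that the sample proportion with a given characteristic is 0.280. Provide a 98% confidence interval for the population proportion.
(0.241, 0.319)

Proportion CI:
SE = √(p̂(1-p̂)/n) = √(0.280 · 0.720 / 702) = 0.01695

z* = 2.326
Margin = z* · SE = 2.326 · 0.01695 = 0.0394

CI: 0.280 ± 0.0394 = (0.241, 0.319)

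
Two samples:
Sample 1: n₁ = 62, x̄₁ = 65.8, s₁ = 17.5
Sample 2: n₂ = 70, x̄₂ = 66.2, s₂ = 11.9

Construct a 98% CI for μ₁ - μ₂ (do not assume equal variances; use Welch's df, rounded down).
(-6.63, 5.83)

Difference: x̄₁ - x̄₂ = -0.40
SE = √(s₁²/n₁ + s₂²/n₂) = √(17.5²/62 + 11.9²/70) = 2.6387
df = 105.55 → 105 (Welch–Satterthwaite, rounded down)
t* = 2.362

CI: -0.40 ± 2.362 · 2.6387 = -0.40 ± 6.23 = (-6.63, 5.83)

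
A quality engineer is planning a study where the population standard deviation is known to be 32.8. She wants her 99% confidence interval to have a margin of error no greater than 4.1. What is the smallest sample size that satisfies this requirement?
n ≥ 425

For margin E ≤ 4.1:
n ≥ (z* · σ / E)²
n ≥ (2.576 · 32.8 / 4.1)²
n ≥ 424.69

Minimum n = 425 (rounding up)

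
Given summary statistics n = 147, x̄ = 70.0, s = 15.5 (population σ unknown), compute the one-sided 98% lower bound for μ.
μ ≥ 67.35

Lower bound (one-sided):
t* = 2.072 (one-sided for 98%)
Lower bound = x̄ - t* · s/√n = 70.0 - 2.072 · 15.5/√147 = 67.35

We are 98% confident that μ ≥ 67.35.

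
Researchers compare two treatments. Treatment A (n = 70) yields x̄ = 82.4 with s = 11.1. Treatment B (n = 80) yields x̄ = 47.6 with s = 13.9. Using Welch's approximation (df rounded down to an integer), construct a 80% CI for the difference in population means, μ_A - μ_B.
(32.17, 37.43)

Difference: x̄₁ - x̄₂ = 34.80
SE = √(s₁²/n₁ + s₂²/n₂) = √(11.1²/70 + 13.9²/80) = 2.0433
df = 146.82 → 146 (Welch–Satterthwaite, rounded down)
t* = 1.287

CI: 34.80 ± 1.287 · 2.0433 = 34.80 ± 2.63 = (32.17, 37.43)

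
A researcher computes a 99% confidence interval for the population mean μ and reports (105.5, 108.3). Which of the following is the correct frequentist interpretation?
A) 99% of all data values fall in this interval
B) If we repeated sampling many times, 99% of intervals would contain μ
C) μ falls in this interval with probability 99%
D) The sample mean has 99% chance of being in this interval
B

A) Wrong — a CI is about the parameter μ, not individual data values.
B) Correct — this is the frequentist long-run coverage interpretation.
C) Wrong — μ is fixed; the randomness lives in the interval, not in μ.
D) Wrong — x̄ is observed and sits in the interval by construction.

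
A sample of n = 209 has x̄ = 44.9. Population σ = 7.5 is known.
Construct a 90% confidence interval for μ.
(44.05, 45.75)

z-interval (σ known):
z* = 1.645 for 90% confidence

Margin of error = z* · σ/√n = 1.645 · 7.5/√209 = 0.85

CI: (44.9 - 0.85, 44.9 + 0.85) = (44.05, 45.75)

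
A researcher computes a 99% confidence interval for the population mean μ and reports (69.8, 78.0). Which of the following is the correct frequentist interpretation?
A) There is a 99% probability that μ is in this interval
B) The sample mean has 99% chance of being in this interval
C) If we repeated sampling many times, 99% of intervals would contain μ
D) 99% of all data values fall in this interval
C

A) Wrong — μ is fixed; the randomness lives in the interval, not in μ.
B) Wrong — x̄ is observed and sits in the interval by construction.
C) Correct — this is the frequentist long-run coverage interpretation.
D) Wrong — a CI is about the parameter μ, not individual data values.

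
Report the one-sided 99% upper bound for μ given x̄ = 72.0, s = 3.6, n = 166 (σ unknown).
μ ≤ 72.66

Upper bound (one-sided):
t* = 2.349 (one-sided for 99%)
Upper bound = x̄ + t* · s/√n = 72.0 + 2.349 · 3.6/√166 = 72.66

We are 99% confident that μ ≤ 72.66.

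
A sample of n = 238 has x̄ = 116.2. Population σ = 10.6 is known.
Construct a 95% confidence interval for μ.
(114.85, 117.55)

z-interval (σ known):
z* = 1.960 for 95% confidence

Margin of error = z* · σ/√n = 1.960 · 10.6/√238 = 1.35

CI: (116.2 - 1.35, 116.2 + 1.35) = (114.85, 117.55)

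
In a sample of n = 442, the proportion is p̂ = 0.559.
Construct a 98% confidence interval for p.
(0.504, 0.614)

Proportion CI:
SE = √(p̂(1-p̂)/n) = √(0.559 · 0.441 / 442) = 0.02362

z* = 2.326
Margin = z* · SE = 2.326 · 0.02362 = 0.0549

CI: 0.559 ± 0.0549 = (0.504, 0.614)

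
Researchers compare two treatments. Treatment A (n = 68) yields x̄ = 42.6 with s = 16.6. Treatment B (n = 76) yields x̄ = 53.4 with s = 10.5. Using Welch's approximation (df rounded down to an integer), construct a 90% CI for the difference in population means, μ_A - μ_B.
(-14.69, -6.91)

Difference: x̄₁ - x̄₂ = -10.80
SE = √(s₁²/n₁ + s₂²/n₂) = √(16.6²/68 + 10.5²/76) = 2.3458
df = 110.86 → 110 (Welch–Satterthwaite, rounded down)
t* = 1.659

CI: -10.80 ± 1.659 · 2.3458 = -10.80 ± 3.89 = (-14.69, -6.91)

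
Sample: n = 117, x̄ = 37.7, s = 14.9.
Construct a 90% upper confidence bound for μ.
μ ≤ 39.48

Upper bound (one-sided):
t* = 1.289 (one-sided for 90%)
Upper bound = x̄ + t* · s/√n = 37.7 + 1.289 · 14.9/√117 = 39.48

We are 90% confident that μ ≤ 39.48.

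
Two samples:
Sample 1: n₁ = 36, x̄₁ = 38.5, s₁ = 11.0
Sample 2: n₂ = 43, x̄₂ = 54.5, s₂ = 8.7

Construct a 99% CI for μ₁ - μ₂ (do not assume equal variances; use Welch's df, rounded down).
(-22.00, -10.00)

Difference: x̄₁ - x̄₂ = -16.00
SE = √(s₁²/n₁ + s₂²/n₂) = √(11.0²/36 + 8.7²/43) = 2.2630
df = 66.14 → 66 (Welch–Satterthwaite, rounded down)
t* = 2.652

CI: -16.00 ± 2.652 · 2.2630 = -16.00 ± 6.00 = (-22.00, -10.00)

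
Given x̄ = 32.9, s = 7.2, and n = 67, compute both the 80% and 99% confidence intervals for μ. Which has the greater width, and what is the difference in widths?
99% CI is wider by 2.39

df = 66
80% CI: t* = 1.295, (31.76, 34.04), width = 2 · t* · s/√n = 2.28
99% CI: t* = 2.652, (30.57, 35.23), width = 2 · t* · s/√n = 4.67

The 99% CI is wider by 4.67 - 2.28 = 2.39.
Higher confidence requires a wider interval.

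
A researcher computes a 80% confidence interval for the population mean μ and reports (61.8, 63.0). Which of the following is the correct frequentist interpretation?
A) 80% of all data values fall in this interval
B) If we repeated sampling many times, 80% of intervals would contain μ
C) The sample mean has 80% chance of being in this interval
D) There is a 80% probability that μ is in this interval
B

A) Wrong — a CI is about the parameter μ, not individual data values.
B) Correct — this is the frequentist long-run coverage interpretation.
C) Wrong — x̄ is observed and sits in the interval by construction.
D) Wrong — μ is fixed; the randomness lives in the interval, not in μ.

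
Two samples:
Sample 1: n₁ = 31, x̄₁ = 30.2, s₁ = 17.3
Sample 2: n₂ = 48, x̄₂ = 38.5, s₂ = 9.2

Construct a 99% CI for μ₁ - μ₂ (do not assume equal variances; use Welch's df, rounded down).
(-17.43, 0.83)

Difference: x̄₁ - x̄₂ = -8.30
SE = √(s₁²/n₁ + s₂²/n₂) = √(17.3²/31 + 9.2²/48) = 3.3790
df = 41.08 → 41 (Welch–Satterthwaite, rounded down)
t* = 2.701

CI: -8.30 ± 2.701 · 3.3790 = -8.30 ± 9.13 = (-17.43, 0.83)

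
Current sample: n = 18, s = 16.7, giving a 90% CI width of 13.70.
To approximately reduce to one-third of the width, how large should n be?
n ≈ 162

CI width ∝ 1/√n
To reduce width by factor 3, need √n to grow by 3 → need 3² = 9 times as many samples.

Current: n = 18, width = 13.70
New: n = 162, width ≈ 4.34

Width reduced by factor of 13.70/4.34 = 3.16.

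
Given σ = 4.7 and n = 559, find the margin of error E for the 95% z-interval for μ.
Margin of error = 0.39

Margin of error = z* · σ/√n
= 1.960 · 4.7/√559
= 1.960 · 4.7/23.6432
= 0.39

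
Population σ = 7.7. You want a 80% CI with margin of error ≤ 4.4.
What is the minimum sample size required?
n ≥ 6

For margin E ≤ 4.4:
n ≥ (z* · σ / E)²
n ≥ (1.282 · 7.7 / 4.4)²
n ≥ 5.03

Minimum n = 6 (rounding up)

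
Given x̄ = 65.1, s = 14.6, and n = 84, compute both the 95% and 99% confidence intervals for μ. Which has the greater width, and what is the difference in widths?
99% CI is wider by 2.06

df = 83
95% CI: t* = 1.989, (61.93, 68.27), width = 2 · t* · s/√n = 6.34
99% CI: t* = 2.636, (60.90, 69.30), width = 2 · t* · s/√n = 8.40

The 99% CI is wider by 8.40 - 6.34 = 2.06.
Higher confidence requires a wider interval.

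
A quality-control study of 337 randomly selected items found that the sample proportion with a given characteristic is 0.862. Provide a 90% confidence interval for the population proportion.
(0.831, 0.893)

Proportion CI:
SE = √(p̂(1-p̂)/n) = √(0.862 · 0.138 / 337) = 0.01879

z* = 1.645
Margin = z* · SE = 1.645 · 0.01879 = 0.0309

CI: 0.862 ± 0.0309 = (0.831, 0.893)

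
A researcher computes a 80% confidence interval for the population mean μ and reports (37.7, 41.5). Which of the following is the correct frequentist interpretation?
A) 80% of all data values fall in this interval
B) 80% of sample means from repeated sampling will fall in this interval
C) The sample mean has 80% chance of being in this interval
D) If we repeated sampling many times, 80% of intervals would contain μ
D

A) Wrong — a CI is about the parameter μ, not individual data values.
B) Wrong — coverage applies to intervals containing μ, not to future x̄ values.
C) Wrong — x̄ is observed and sits in the interval by construction.
D) Correct — this is the frequentist long-run coverage interpretation.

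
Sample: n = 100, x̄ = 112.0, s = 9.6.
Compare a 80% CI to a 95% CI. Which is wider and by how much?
95% CI is wider by 1.33

df = 99
80% CI: t* = 1.290, (110.76, 113.24), width = 2 · t* · s/√n = 2.48
95% CI: t* = 1.984, (110.10, 113.90), width = 2 · t* · s/√n = 3.81

The 95% CI is wider by 3.81 - 2.48 = 1.33.
Higher confidence requires a wider interval.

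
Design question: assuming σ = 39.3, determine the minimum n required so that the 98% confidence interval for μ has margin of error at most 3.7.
n ≥ 611

For margin E ≤ 3.7:
n ≥ (z* · σ / E)²
n ≥ (2.326 · 39.3 / 3.7)²
n ≥ 610.38

Minimum n = 611 (rounding up)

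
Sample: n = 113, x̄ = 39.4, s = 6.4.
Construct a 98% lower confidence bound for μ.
μ ≥ 38.15

Lower bound (one-sided):
t* = 2.078 (one-sided for 98%)
Lower bound = x̄ - t* · s/√n = 39.4 - 2.078 · 6.4/√113 = 38.15

We are 98% confident that μ ≥ 38.15.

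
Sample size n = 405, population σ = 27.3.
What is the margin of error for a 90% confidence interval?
Margin of error = 2.23

Margin of error = z* · σ/√n
= 1.645 · 27.3/√405
= 1.645 · 27.3/20.1246
= 2.23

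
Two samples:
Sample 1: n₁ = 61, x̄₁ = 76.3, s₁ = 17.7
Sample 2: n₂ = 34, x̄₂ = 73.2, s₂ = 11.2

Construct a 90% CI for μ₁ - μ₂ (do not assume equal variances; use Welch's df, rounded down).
(-1.84, 8.04)

Difference: x̄₁ - x̄₂ = 3.10
SE = √(s₁²/n₁ + s₂²/n₂) = √(17.7²/61 + 11.2²/34) = 2.9707
df = 91.40 → 91 (Welch–Satterthwaite, rounded down)
t* = 1.662

CI: 3.10 ± 1.662 · 2.9707 = 3.10 ± 4.94 = (-1.84, 8.04)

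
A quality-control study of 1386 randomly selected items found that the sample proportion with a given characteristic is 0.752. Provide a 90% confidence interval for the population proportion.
(0.733, 0.771)

Proportion CI:
SE = √(p̂(1-p̂)/n) = √(0.752 · 0.248 / 1386) = 0.01160

z* = 1.645
Margin = z* · SE = 1.645 · 0.01160 = 0.0191

CI: 0.752 ± 0.0191 = (0.733, 0.771)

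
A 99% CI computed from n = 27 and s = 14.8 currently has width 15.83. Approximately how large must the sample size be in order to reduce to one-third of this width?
n ≈ 243

CI width ∝ 1/√n
To reduce width by factor 3, need √n to grow by 3 → need 3² = 9 times as many samples.

Current: n = 27, width = 15.83
New: n = 243, width ≈ 4.93

Width reduced by factor of 15.83/4.93 = 3.21.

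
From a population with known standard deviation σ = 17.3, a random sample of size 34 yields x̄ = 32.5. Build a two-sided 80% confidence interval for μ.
(28.70, 36.30)

z-interval (σ known):
z* = 1.282 for 80% confidence

Margin of error = z* · σ/√n = 1.282 · 17.3/√34 = 3.80

CI: (32.5 - 3.80, 32.5 + 3.80) = (28.70, 36.30)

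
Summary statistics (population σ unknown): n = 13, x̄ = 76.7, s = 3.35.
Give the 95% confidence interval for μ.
(74.68, 78.72)

t-interval (σ unknown):
df = n - 1 = 12
t* = 2.179 for 95% confidence

Margin of error = t* · s/√n = 2.179 · 3.35/√13 = 2.02

CI: (74.68, 78.72)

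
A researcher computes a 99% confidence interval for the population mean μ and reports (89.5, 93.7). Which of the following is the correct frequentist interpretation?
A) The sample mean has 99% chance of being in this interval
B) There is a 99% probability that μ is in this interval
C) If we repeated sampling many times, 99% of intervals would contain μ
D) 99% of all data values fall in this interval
C

A) Wrong — x̄ is observed and sits in the interval by construction.
B) Wrong — μ is fixed; the randomness lives in the interval, not in μ.
C) Correct — this is the frequentist long-run coverage interpretation.
D) Wrong — a CI is about the parameter μ, not individual data values.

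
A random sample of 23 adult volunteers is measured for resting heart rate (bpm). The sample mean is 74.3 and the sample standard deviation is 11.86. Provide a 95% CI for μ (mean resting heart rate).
(69.17, 79.43)

t-interval (σ unknown):
df = n - 1 = 22
t* = 2.074 for 95% confidence

Margin of error = t* · s/√n = 2.074 · 11.86/√23 = 5.13

CI: (69.17, 79.43)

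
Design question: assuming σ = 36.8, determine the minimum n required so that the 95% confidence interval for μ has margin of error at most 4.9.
n ≥ 217

For margin E ≤ 4.9:
n ≥ (z* · σ / E)²
n ≥ (1.960 · 36.8 / 4.9)²
n ≥ 216.68

Minimum n = 217 (rounding up)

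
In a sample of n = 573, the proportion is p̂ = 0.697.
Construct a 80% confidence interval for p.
(0.672, 0.722)

Proportion CI:
SE = √(p̂(1-p̂)/n) = √(0.697 · 0.303 / 573) = 0.01920

z* = 1.282
Margin = z* · SE = 1.282 · 0.01920 = 0.0246

CI: 0.697 ± 0.0246 = (0.672, 0.722)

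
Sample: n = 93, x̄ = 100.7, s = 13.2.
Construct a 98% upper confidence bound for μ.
μ ≤ 103.55

Upper bound (one-sided):
t* = 2.083 (one-sided for 98%)
Upper bound = x̄ + t* · s/√n = 100.7 + 2.083 · 13.2/√93 = 103.55

We are 98% confident that μ ≤ 103.55.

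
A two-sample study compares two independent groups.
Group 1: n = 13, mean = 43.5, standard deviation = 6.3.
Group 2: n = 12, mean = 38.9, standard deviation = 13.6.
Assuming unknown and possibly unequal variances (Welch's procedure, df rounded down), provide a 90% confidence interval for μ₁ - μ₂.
(-2.93, 12.13)

Difference: x̄₁ - x̄₂ = 4.60
SE = √(s₁²/n₁ + s₂²/n₂) = √(6.3²/13 + 13.6²/12) = 4.2973
df = 15.24 → 15 (Welch–Satterthwaite, rounded down)
t* = 1.753

CI: 4.60 ± 1.753 · 4.2973 = 4.60 ± 7.53 = (-2.93, 12.13)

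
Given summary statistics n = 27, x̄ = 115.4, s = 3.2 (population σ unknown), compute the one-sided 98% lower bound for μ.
μ ≥ 114.07

Lower bound (one-sided):
t* = 2.162 (one-sided for 98%)
Lower bound = x̄ - t* · s/√n = 115.4 - 2.162 · 3.2/√27 = 114.07

We are 98% confident that μ ≥ 114.07.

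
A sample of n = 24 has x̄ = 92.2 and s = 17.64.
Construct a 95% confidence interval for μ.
(84.75, 99.65)

t-interval (σ unknown):
df = n - 1 = 23
t* = 2.069 for 95% confidence

Margin of error = t* · s/√n = 2.069 · 17.64/√24 = 7.45

CI: (84.75, 99.65)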